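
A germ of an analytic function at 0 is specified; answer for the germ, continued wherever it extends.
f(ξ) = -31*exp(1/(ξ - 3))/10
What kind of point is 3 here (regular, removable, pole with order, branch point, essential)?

The point is an essential singularity.

The exponent 1/(ξ - (3)) has a pole at 3, so exp(1/(ξ - (3))) takes every nonzero value near it: an essential singularity (not a pole of any order).


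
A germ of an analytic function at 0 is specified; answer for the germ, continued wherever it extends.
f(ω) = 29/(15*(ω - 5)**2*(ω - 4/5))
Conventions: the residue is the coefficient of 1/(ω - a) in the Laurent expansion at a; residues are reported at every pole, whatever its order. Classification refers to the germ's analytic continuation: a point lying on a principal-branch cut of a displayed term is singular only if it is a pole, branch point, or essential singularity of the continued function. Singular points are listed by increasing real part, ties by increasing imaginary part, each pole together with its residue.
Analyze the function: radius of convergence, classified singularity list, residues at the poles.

Denominator factor (ω - 5)^2: pole of order 2 at 5, modulus 5.
Denominator factor (ω - 4/5): pole of order 1 at 4/5, modulus 4/5.
The radius of convergence is the smallest modulus among the singular points: 4/5.
At the order-1 pole 4/5 set g(ω) = (ω - (4/5))*f(ω) = 29/(15*(ω - 5)**2).
Simple pole: residue = g(a) at a = 4/5, which is 145/1323.
At the order-2 pole 5 set g(ω) = (ω - (5))^2*f(ω) = 29/(15*(ω - 4/5)).
Order-2 pole: residue = g'(a); g'(5) = -145/1323, so the residue is -145/1323.
List the singular points by increasing real part (a conjugate pair: the negative imaginary part first).

Radius of convergence at 0: 4/5.
At 4/5: a pole of order 1; residue 145/1323.
At 5: a pole of order 2; residue -145/1323.


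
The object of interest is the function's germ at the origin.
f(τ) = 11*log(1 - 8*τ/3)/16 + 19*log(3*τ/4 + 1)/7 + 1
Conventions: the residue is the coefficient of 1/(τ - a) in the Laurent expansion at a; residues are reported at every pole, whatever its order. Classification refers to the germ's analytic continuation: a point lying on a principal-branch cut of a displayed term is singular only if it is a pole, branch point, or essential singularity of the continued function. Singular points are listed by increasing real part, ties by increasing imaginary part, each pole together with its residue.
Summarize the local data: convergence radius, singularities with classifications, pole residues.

Radius of convergence at 0: 3/8.
At -4/3: a logarithmic branch point.
At 3/8: a logarithmic branch point.

Branch term (19/7)*log(1 - τ/(-4/3)): its argument vanishes at τ = -4/3, a logarithmic branch point, modulus 4/3.
Branch term (11/16)*log(1 - τ/(3/8)): its argument vanishes at τ = 3/8, a logarithmic branch point, modulus 3/8.
The radius of convergence is the smallest modulus among the singular points: 3/8.
List the singular points by increasing real part (a conjugate pair: the negative imaginary part first).


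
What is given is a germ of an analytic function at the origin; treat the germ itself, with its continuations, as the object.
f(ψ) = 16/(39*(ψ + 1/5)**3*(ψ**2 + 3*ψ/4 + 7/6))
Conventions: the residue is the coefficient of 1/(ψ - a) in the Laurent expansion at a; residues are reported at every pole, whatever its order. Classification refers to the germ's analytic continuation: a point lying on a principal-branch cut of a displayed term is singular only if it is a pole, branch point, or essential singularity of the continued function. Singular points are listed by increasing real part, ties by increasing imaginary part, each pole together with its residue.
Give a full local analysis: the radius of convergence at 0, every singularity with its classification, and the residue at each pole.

Radius of convergence at 0: 1/5.
At (-3/8) - ((1/24)*sqrt(591))*i: a pole of order 1; residue (67260000/414115169) + ((307188000/81580688293)*sqrt(591))*i.
At (-3/8) + ((1/24)*sqrt(591))*i: a pole of order 1; residue (67260000/414115169) - ((307188000/81580688293)*sqrt(591))*i.
At -1/5: a pole of order 3; residue -134520000/414115169.

Denominator factor (ψ**2 + 3*ψ/4 + 7/6): discriminant -197/48, complex-conjugate roots (-3/8) + ((1/24)*sqrt(591))*i and (-3/8) - ((1/24)*sqrt(591))*i; poles of order 1, moduli (1/6)*sqrt(42) and (1/6)*sqrt(42).
Denominator factor (ψ + 1/5)^3: pole of order 3 at -1/5, modulus 1/5.
The radius of convergence is the smallest modulus among the singular points: 1/5.
The factor ψ**2 + 3*ψ/4 + 7/6 splits as (ψ - a)(ψ - a') with a = (-3/8) - ((1/24)*sqrt(591))*i, a' = (-3/8) + ((1/24)*sqrt(591))*i. At the order-1 pole a set g(ψ) = (ψ - a)*f(ψ) = [16/(39*(ψ + 1/5)**3)] / (ψ - a').
Simple pole: residue = g(a) at a = (-3/8) - ((1/24)*sqrt(591))*i, which is (67260000/414115169) + ((307188000/81580688293)*sqrt(591))*i.
The factor ψ**2 + 3*ψ/4 + 7/6 splits as (ψ - a)(ψ - a') with a = (-3/8) + ((1/24)*sqrt(591))*i, a' = (-3/8) - ((1/24)*sqrt(591))*i. At the order-1 pole a set g(ψ) = (ψ - a)*f(ψ) = [16/(39*(ψ + 1/5)**3)] / (ψ - a').
Simple pole: residue = g(a) at a = (-3/8) + ((1/24)*sqrt(591))*i, which is (67260000/414115169) - ((307188000/81580688293)*sqrt(591))*i.
At the order-3 pole -1/5 set g(ψ) = (ψ - (-1/5))^3*f(ψ) = 16/(39*(ψ**2 + 3*ψ/4 + 7/6)).
Order-3 pole: residue = g''(a)/2; g''(-1/5) = -269040000/414115169, so the residue is -134520000/414115169.
List the singular points by increasing real part (a conjugate pair: the negative imaginary part first).


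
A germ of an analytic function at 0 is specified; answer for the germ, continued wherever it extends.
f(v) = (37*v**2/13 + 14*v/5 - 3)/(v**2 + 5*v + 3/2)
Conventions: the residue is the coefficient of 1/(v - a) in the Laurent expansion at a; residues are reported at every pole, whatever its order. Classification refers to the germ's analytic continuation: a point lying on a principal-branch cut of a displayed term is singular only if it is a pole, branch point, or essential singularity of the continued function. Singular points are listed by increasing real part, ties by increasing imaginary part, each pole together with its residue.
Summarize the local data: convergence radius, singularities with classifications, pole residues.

Denominator factor (v**2 + 5*v + 3/2): discriminant 19, real irrational roots -5/2 + (1/2)*sqrt(19) and -5/2 - (1/2)*sqrt(19); poles of order 1, moduli 5/2 - (1/2)*sqrt(19) and 5/2 + (1/2)*sqrt(19).
The radius of convergence is the smallest modulus among the singular points: 5/2 - (1/2)*sqrt(19).
The factor v**2 + 5*v + 3/2 splits as (v - a)(v - a') with a = -5/2 - (1/2)*sqrt(19), a' = -5/2 + (1/2)*sqrt(19). At the order-1 pole a set g(v) = (v - a)*f(v) = [37*v**2/13 + 14*v/5 - 3] / (v - a').
Simple pole: residue = g(a) at a = -5/2 - (1/2)*sqrt(19), which is -743/130 - (277/247)*sqrt(19).
The factor v**2 + 5*v + 3/2 splits as (v - a)(v - a') with a = -5/2 + (1/2)*sqrt(19), a' = -5/2 - (1/2)*sqrt(19). At the order-1 pole a set g(v) = (v - a)*f(v) = [37*v**2/13 + 14*v/5 - 3] / (v - a').
Simple pole: residue = g(a) at a = -5/2 + (1/2)*sqrt(19), which is -743/130 + (277/247)*sqrt(19).
List the singular points by increasing real part (a conjugate pair: the negative imaginary part first).

Radius of convergence at 0: 5/2 - (1/2)*sqrt(19).
At -5/2 - (1/2)*sqrt(19): a pole of order 1; residue -743/130 - (277/247)*sqrt(19).
At -5/2 + (1/2)*sqrt(19): a pole of order 1; residue -743/130 + (277/247)*sqrt(19).


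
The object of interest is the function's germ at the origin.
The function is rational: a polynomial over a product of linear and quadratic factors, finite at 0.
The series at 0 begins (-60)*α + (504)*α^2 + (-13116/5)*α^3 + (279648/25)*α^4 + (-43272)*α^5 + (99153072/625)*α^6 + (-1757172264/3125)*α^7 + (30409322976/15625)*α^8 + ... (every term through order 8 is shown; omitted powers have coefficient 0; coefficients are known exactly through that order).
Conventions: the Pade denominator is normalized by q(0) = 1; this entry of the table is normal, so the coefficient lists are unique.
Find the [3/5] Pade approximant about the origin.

Taylor coefficients needed (read off): a_0 = 0, a_1 = -60, a_2 = 504, a_3 = -13116/5, a_4 = 279648/25, a_5 = -43272, a_6 = 99153072/625, a_7 = -1757172264/3125, a_8 = 30409322976/15625.
Write the denominator as Q(α) = 1 + q1*α + q2*α^2 + q3*α^3 + q4*α^4 + q5*α^5. Requiring Q*f - P = O(α^9) with deg P <= 3 kills the coefficients of α^4..α^8 in Q*f:
  α^4: a_4 + q1*a_3 + q2*a_2 + q3*a_1 + q4*a_0 = 0, i.e. 279648/25 + (-13116/5)*q1 + (504)*q2 + (-60)*q3 + (0)*q4 = 0.
  α^5: a_5 + q1*a_4 + q2*a_3 + q3*a_2 + q4*a_1 + q5*a_0 = 0, i.e. -43272 + (279648/25)*q1 + (-13116/5)*q2 + (504)*q3 + (-60)*q4 + (0)*q5 = 0.
  α^6: a_6 + q1*a_5 + q2*a_4 + q3*a_3 + q4*a_2 + q5*a_1 = 0, i.e. 99153072/625 + (-43272)*q1 + (279648/25)*q2 + (-13116/5)*q3 + (504)*q4 + (-60)*q5 = 0.
  α^7: a_7 + q1*a_6 + q2*a_5 + q3*a_4 + q4*a_3 + q5*a_2 = 0, i.e. -1757172264/3125 + (99153072/625)*q1 + (-43272)*q2 + (279648/25)*q3 + (-13116/5)*q4 + (504)*q5 = 0.
  α^8: a_8 + q1*a_7 + q2*a_6 + q3*a_5 + q4*a_4 + q5*a_3 = 0, i.e. 30409322976/15625 + (-1757172264/3125)*q1 + (99153072/625)*q2 + (-43272)*q3 + (279648/25)*q4 + (-13116/5)*q5 = 0.
Solving this linear system: q1 = 12248/1595, q2 = 167624/7975, q3 = 217424/7975, q4 = 163366/7975, q5 = 7448/1595.
The numerator is Q*f truncated at degree 3: P0 = a_0 = 0; P1 = a_1 + q1*a_0 = -60; P2 = a_2 + q1*a_1 + q2*a_0 = 13800/319; P3 = a_3 + q1*a_2 + q2*a_1 + q3*a_0 = -4500/319.

The Pade approximant has numerator coefficients [0, -60, 13800/319, -4500/319]; denominator coefficients [1, 12248/1595, 167624/7975, 217424/7975, 163366/7975, 7448/1595].


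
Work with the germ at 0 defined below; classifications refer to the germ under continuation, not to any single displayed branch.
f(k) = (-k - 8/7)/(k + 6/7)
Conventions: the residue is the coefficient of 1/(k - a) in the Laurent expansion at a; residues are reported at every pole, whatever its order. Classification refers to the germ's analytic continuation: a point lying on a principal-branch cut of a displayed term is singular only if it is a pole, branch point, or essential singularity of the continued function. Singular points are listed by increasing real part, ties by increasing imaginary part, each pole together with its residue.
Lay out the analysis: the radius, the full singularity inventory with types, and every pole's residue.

Radius of convergence at 0: 6/7.
At -6/7: a pole of order 1; residue -2/7.

Denominator factor (k + 6/7): pole of order 1 at -6/7, modulus 6/7.
The radius of convergence is the smallest modulus among the singular points: 6/7.
At the order-1 pole -6/7 set g(k) = (k - (-6/7))*f(k) = -k - 8/7.
Simple pole: residue = g(a) at a = -6/7, which is -2/7.


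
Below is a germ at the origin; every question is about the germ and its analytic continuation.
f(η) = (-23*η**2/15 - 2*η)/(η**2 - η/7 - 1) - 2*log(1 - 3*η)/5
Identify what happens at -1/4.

Denominator factors: η**2 - η/7 - 1 = -101/112 at η = -1/4 — none vanishes.
Branch term log(1 - η/(1/3)): argument at -1/4 is 7/4, nonzero, so -1/4 is not its branch point (a point on a principal cut is still regular for the continued germ).
So the germ continues analytically to -1/4.

The point is a regular point.


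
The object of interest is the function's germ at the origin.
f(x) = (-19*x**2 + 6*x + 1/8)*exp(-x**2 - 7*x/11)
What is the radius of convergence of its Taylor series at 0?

The factor exp(-x**2 - 7*x/11) is entire and contributes no finite singular point.
The polynomial part has no poles.
No finite singular points: the Taylor series at 0 converges everywhere.

The radius of convergence is infinite.


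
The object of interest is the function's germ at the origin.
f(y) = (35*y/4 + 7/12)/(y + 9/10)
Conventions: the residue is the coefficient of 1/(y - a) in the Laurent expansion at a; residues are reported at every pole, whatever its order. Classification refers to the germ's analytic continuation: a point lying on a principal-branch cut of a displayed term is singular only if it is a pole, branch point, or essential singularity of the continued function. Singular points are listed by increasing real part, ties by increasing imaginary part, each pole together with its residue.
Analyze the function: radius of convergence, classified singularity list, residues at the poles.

Radius of convergence at 0: 9/10.
At -9/10: a pole of order 1; residue -175/24.

Denominator factor (y + 9/10): pole of order 1 at -9/10, modulus 9/10.
The radius of convergence is the smallest modulus among the singular points: 9/10.
At the order-1 pole -9/10 set g(y) = (y - (-9/10))*f(y) = 35*y/4 + 7/12.
Simple pole: residue = g(a) at a = -9/10, which is -175/24.


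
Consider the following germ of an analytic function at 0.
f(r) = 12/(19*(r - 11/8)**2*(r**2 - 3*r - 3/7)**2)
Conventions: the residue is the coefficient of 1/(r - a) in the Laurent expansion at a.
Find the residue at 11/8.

At the order-2 pole 11/8 set g(r) = (r - (11/8))^2*f(r) = 12/(19*(r**2 - 3*r - 3/7)**2).
Order-2 pole: residue = g'(a); g'(11/8) = -539492352/32260785083, so the residue is -539492352/32260785083.

The residue is -539492352/32260785083.


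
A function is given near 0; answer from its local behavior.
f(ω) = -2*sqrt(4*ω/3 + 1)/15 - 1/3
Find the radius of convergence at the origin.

Branch term (-2/15)*sqrt(1 - ω/(-3/4)): its argument vanishes at ω = -3/4, a square-root branch point, modulus 3/4.
The radius of convergence is the smallest modulus among the singular points: 3/4.

The radius of convergence is 3/4.


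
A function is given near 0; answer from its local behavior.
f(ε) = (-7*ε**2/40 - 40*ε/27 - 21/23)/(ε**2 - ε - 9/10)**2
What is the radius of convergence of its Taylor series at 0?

The radius of convergence is -1/2 + (1/10)*sqrt(115).

Denominator factor (ε**2 - ε - 9/10)^2: discriminant 23/5, real irrational roots 1/2 + (1/10)*sqrt(115) and 1/2 - (1/10)*sqrt(115); poles of order 2, moduli 1/2 + (1/10)*sqrt(115) and -1/2 + (1/10)*sqrt(115).
The radius of convergence is the smallest modulus among the singular points: -1/2 + (1/10)*sqrt(115).


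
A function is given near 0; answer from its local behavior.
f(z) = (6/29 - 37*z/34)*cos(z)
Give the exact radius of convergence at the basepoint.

The factor cos(z) is entire and contributes no finite singular point.
The polynomial part has no poles.
No finite singular points: the Taylor series at 0 converges everywhere.

The radius of convergence is infinite.


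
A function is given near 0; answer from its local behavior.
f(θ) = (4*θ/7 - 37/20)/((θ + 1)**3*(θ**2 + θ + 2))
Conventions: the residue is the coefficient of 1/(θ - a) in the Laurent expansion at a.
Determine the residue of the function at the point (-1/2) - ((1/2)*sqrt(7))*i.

The factor θ**2 + θ + 2 splits as (θ - a)(θ - a') with a = (-1/2) - ((1/2)*sqrt(7))*i, a' = (-1/2) + ((1/2)*sqrt(7))*i. At the order-1 pole a set g(θ) = (θ - a)*f(θ) = [(4*θ/7 - 37/20)/(θ + 1)**3] / (θ - a').
Simple pole: residue = g(a) at a = (-1/2) - ((1/2)*sqrt(7))*i, which is (-499/2240) + ((243/3136)*sqrt(7))*i.

The residue is (-499/2240) + ((243/3136)*sqrt(7))*i.


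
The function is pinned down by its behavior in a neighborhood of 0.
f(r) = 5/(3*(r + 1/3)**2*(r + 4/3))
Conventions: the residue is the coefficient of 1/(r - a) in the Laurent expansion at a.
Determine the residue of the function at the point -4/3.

At the order-1 pole -4/3 set g(r) = (r - (-4/3))*f(r) = 5/(3*(r + 1/3)**2).
Simple pole: residue = g(a) at a = -4/3, which is 5/3.

The residue is 5/3.


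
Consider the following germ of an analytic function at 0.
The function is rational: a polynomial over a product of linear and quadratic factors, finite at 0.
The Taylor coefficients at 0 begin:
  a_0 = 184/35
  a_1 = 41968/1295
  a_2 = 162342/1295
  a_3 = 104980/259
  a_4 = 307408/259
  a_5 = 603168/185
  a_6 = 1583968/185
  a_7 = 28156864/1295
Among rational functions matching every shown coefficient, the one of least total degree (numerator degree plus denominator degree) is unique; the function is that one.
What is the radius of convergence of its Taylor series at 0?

The radius of convergence is 1/2.

No rational of total degree below 5 reproduces all 8 coefficients; solving the [2/3] Pade equations on them gives f(n) = (3*n**2/4 - 4*n/37 - 23/35)/(n - 1/2)**3, whose expansion matches every shown term.
Denominator factor (n - 1/2)^3: pole of order 3 at 1/2, modulus 1/2.
The radius of convergence is the smallest modulus among the singular points: 1/2.


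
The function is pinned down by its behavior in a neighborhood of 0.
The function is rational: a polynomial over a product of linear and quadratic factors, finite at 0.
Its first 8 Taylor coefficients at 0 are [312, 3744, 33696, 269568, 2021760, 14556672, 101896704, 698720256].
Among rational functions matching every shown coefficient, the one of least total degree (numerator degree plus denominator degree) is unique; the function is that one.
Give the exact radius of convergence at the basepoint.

The radius of convergence is 1/6.

No rational of total degree below 2 reproduces all 8 coefficients; solving the [0/2] Pade equations on them gives f(ξ) = 26/(3*(ξ - 1/6)**2), whose expansion matches every shown term.
Denominator factor (ξ - 1/6)^2: pole of order 2 at 1/6, modulus 1/6.
The radius of convergence is the smallest modulus among the singular points: 1/6.


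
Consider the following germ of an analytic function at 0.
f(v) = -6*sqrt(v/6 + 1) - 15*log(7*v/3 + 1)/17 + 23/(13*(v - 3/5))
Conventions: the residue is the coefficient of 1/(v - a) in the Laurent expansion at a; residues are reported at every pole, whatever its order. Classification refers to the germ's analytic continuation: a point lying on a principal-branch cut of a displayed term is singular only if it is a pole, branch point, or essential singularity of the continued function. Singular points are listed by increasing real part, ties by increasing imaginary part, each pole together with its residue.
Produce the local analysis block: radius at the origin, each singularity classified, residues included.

Denominator factor (v - 3/5): pole of order 1 at 3/5, modulus 3/5.
Branch term (-6)*sqrt(1 - v/(-6)): its argument vanishes at v = -6, a square-root branch point, modulus 6.
Branch term (-15/17)*log(1 - v/(-3/7)): its argument vanishes at v = -3/7, a logarithmic branch point, modulus 3/7.
The radius of convergence is the smallest modulus among the singular points: 3/7.
The branch terms are analytic at 3/5 and contribute nothing to the residue; only the rational part matters.
At the order-1 pole 3/5 set g(v) = (v - (3/5))*(rational part) = 23/13.
Simple pole: residue = g(a) at a = 3/5, which is 23/13.
List the singular points by increasing real part (a conjugate pair: the negative imaginary part first).

Radius of convergence at 0: 3/7.
At -6: an algebraic (square-root) branch point.
At -3/7: a logarithmic branch point.
At 3/5: a pole of order 1; residue 23/13.


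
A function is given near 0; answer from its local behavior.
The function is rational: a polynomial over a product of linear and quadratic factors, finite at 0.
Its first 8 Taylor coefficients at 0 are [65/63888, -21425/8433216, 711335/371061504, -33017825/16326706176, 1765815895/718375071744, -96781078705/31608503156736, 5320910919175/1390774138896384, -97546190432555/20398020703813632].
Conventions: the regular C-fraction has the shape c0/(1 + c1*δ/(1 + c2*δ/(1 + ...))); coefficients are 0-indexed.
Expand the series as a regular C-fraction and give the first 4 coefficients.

Taylor coefficients (read off): a_0 = 65/63888, a_1 = -21425/8433216, a_2 = 711335/371061504, a_3 = -33017825/16326706176.
c0 = a_0 = 65/63888. Peel one level at a time: if S = 1 + c*δ/S' with S'(0) = 1, then c is the δ-coefficient of S and S' = c*δ/(S - 1).
S_1 = c0/f = 1 + (4285/1716)*δ + (3203203/736164)*δ^2 + ...; c1 = 4285/1716.
S_2 = c1*δ/(S_1 - 1) = 1 + (-3203203/1838265)*δ + (-503523546/2221708225)*δ^2 + ...; c2 = -3203203/1838265.
S_3 = c2*δ/(S_2 - 1) = 1 + (-19637418294/150982973405)*δ + ...; c3 = -19637418294/150982973405.

The regular C-fraction coefficients are [65/63888, 4285/1716, -3203203/1838265, -19637418294/150982973405].


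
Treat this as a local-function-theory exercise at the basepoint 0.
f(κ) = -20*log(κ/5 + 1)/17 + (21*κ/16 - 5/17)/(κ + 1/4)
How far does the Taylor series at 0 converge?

The radius of convergence is 1/4.

Denominator factor (κ + 1/4): pole of order 1 at -1/4, modulus 1/4.
Branch term (-20/17)*log(1 - κ/(-5)): its argument vanishes at κ = -5, a logarithmic branch point, modulus 5.
The radius of convergence is the smallest modulus among the singular points: 1/4.


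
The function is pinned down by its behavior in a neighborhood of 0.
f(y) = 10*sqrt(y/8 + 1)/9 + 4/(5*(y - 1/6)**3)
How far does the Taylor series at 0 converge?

The radius of convergence is 1/6.

Denominator factor (y - 1/6)^3: pole of order 3 at 1/6, modulus 1/6.
Branch term (10/9)*sqrt(1 - y/(-8)): its argument vanishes at y = -8, a square-root branch point, modulus 8.
The radius of convergence is the smallest modulus among the singular points: 1/6.


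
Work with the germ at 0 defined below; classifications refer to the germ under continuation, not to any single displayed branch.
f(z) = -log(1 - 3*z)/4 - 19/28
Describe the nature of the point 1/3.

The term (-1/4)*log(1 - z/(1/3)) has argument 1 - 1/3/(1/3) = 0 at 1/3: a logarithmic (infinitely-sheeted) branch point; the remaining terms are analytic or single-valued there.

The point is a logarithmic branch point.


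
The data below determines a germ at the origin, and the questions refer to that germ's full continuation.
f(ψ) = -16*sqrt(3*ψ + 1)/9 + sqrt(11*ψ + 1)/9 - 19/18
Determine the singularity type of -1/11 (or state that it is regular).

The term (1/9)*sqrt(1 - ψ/(-1/11)) has argument 1 - -1/11/(-1/11) = 0 at -1/11: a square-root (algebraic, two-sheeted) branch point; the remaining terms are analytic or single-valued there.

The point is an algebraic (square-root) branch point.


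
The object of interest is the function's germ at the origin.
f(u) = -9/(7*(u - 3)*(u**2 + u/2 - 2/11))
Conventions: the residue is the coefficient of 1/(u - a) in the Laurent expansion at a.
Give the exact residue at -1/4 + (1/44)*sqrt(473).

The residue is 99/1589 + (1287/68327)*sqrt(473).

The factor u**2 + u/2 - 2/11 splits as (u - a)(u - a') with a = -1/4 + (1/44)*sqrt(473), a' = -1/4 - (1/44)*sqrt(473). At the order-1 pole a set g(u) = (u - a)*f(u) = [-9/(7*(u - 3))] / (u - a').
Simple pole: residue = g(a) at a = -1/4 + (1/44)*sqrt(473), which is 99/1589 + (1287/68327)*sqrt(473).


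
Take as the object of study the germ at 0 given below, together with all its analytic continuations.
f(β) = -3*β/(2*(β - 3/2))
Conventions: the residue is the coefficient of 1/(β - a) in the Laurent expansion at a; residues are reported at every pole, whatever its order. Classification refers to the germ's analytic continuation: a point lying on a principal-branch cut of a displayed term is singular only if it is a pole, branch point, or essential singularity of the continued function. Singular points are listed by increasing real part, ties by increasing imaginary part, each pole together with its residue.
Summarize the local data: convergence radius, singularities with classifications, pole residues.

Denominator factor (β - 3/2): pole of order 1 at 3/2, modulus 3/2.
The radius of convergence is the smallest modulus among the singular points: 3/2.
At the order-1 pole 3/2 set g(β) = (β - (3/2))*f(β) = -3*β/2.
Simple pole: residue = g(a) at a = 3/2, which is -9/4.

Radius of convergence at 0: 3/2.
At 3/2: a pole of order 1; residue -9/4.


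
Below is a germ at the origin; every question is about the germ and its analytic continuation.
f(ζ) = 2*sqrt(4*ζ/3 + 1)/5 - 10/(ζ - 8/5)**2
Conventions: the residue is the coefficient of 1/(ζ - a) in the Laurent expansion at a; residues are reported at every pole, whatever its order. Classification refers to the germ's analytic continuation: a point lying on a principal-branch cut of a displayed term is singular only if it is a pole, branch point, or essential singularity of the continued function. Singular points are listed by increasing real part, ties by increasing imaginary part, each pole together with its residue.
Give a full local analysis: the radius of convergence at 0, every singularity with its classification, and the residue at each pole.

Radius of convergence at 0: 3/4.
At -3/4: an algebraic (square-root) branch point.
At 8/5: a pole of order 2; residue 0.

Denominator factor (ζ - 8/5)^2: pole of order 2 at 8/5, modulus 8/5.
Branch term (2/5)*sqrt(1 - ζ/(-3/4)): its argument vanishes at ζ = -3/4, a square-root branch point, modulus 3/4.
The radius of convergence is the smallest modulus among the singular points: 3/4.
The branch term is analytic at 8/5 and contributes nothing to the residue; only the rational part matters.
At the order-2 pole 8/5 set g(ζ) = (ζ - (8/5))^2*(rational part) = -10.
Order-2 pole: residue = g'(a); g'(8/5) = 0, so the residue is 0.
List the singular points by increasing real part (a conjugate pair: the negative imaginary part first).


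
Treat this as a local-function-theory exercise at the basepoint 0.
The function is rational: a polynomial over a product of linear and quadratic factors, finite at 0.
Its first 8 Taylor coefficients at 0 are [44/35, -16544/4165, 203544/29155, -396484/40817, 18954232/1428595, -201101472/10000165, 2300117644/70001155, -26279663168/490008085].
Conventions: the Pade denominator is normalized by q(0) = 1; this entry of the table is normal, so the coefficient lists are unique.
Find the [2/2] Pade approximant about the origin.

Taylor coefficients needed (read off): a_0 = 44/35, a_1 = -16544/4165, a_2 = 203544/29155, a_3 = -396484/40817, a_4 = 18954232/1428595.
Write the denominator as Q(μ) = 1 + q1*μ + q2*μ^2. Requiring Q*f - P = O(μ^5) with deg P <= 2 kills the coefficients of μ^3..μ^4 in Q*f:
  μ^3: a_3 + q1*a_2 + q2*a_1 = 0, i.e. -396484/40817 + (203544/29155)*q1 + (-16544/4165)*q2 = 0.
  μ^4: a_4 + q1*a_3 + q2*a_2 = 0, i.e. 18954232/1428595 + (-396484/40817)*q1 + (203544/29155)*q2 = 0.
Solving this linear system: q1 = 473999/318514, q2 = 108379/637028.
The numerator is Q*f truncated at degree 2: P0 = a_0 = 44/35; P1 = a_1 + q1*a_0 = -28445274/13536845; P2 = a_2 + q1*a_1 + q2*a_0 = 17383223/13536845.

The Pade approximant has numerator coefficients [44/35, -28445274/13536845, 17383223/13536845]; denominator coefficients [1, 473999/318514, 108379/637028].


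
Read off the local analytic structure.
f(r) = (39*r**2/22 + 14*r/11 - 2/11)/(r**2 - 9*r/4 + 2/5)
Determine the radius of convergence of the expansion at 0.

Denominator factor (r**2 - 9*r/4 + 2/5): discriminant 277/80, real irrational roots 9/8 + (1/40)*sqrt(1385) and 9/8 - (1/40)*sqrt(1385); poles of order 1, moduli 9/8 + (1/40)*sqrt(1385) and 9/8 - (1/40)*sqrt(1385).
The radius of convergence is the smallest modulus among the singular points: 9/8 - (1/40)*sqrt(1385).

The radius of convergence is 9/8 - (1/40)*sqrt(1385).


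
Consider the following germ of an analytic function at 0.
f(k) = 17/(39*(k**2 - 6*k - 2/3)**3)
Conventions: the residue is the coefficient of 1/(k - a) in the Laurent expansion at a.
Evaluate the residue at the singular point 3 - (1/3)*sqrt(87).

The factor k**2 - 6*k - 2/3 splits as (k - a)(k - a') with a = 3 - (1/3)*sqrt(87), a' = 3 + (1/3)*sqrt(87). At the order-3 pole a set g(k) = (k - a)^3*f(k) = [17/39] / (k - a')^3.
Order-3 pole: residue = g''(a)/2; g''(3 - (1/3)*sqrt(87)) = -(153/2536456)*sqrt(87), so the residue is -(153/5072912)*sqrt(87).

The residue is -(153/5072912)*sqrt(87).


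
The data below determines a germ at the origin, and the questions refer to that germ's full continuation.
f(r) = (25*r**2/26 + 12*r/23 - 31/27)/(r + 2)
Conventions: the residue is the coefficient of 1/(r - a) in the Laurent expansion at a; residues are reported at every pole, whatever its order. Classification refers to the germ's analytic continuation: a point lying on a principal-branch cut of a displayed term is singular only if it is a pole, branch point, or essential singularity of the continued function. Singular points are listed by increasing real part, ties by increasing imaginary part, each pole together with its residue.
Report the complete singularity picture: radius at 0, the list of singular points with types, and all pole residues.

Denominator factor (r + 2): pole of order 1 at -2, modulus 2.
The radius of convergence is the smallest modulus among the singular points: 2.
At the order-1 pole -2 set g(r) = (r - (-2))*f(r) = 25*r**2/26 + 12*r/23 - 31/27.
Simple pole: residue = g(a) at a = -2, which is 13357/8073.

Radius of convergence at 0: 2.
At -2: a pole of order 1; residue 13357/8073.


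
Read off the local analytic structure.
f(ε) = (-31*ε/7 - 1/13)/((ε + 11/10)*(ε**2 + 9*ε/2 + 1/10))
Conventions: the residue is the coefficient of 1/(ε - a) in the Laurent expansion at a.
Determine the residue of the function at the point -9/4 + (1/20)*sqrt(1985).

The residue is 21815/33124 - (193035/13150228)*sqrt(1985).

The factor ε**2 + 9*ε/2 + 1/10 splits as (ε - a)(ε - a') with a = -9/4 + (1/20)*sqrt(1985), a' = -9/4 - (1/20)*sqrt(1985). At the order-1 pole a set g(ε) = (ε - a)*f(ε) = [(-31*ε/7 - 1/13)/(ε + 11/10)] / (ε - a').
Simple pole: residue = g(a) at a = -9/4 + (1/20)*sqrt(1985), which is 21815/33124 - (193035/13150228)*sqrt(1985).


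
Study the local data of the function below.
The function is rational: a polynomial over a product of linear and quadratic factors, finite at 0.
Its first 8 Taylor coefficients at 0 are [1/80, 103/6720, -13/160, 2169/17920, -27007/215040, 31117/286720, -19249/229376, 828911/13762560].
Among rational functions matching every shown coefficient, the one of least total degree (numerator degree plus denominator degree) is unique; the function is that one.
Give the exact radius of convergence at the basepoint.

The radius of convergence is 2.

No rational of total degree below 6 reproduces all 8 coefficients; solving the [2/4] Pade equations on them gives f(w) = (-31*w**2/24 + 25*w/21 + 2/5)/((w + 2)**3*(w + 4)), whose expansion matches every shown term.
Denominator factor (w + 2)^3: pole of order 3 at -2, modulus 2.
Denominator factor (w + 4): pole of order 1 at -4, modulus 4.
The radius of convergence is the smallest modulus among the singular points: 2.


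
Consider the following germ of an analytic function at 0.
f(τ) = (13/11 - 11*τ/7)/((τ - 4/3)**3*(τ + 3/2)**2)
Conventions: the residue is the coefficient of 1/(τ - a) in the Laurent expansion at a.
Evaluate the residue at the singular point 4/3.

The residue is 615168/6431117.

At the order-3 pole 4/3 set g(τ) = (τ - (4/3))^3*f(τ) = (13/11 - 11*τ/7)/(τ + 3/2)**2.
Order-3 pole: residue = g''(a)/2; g''(4/3) = 1230336/6431117, so the residue is 615168/6431117.


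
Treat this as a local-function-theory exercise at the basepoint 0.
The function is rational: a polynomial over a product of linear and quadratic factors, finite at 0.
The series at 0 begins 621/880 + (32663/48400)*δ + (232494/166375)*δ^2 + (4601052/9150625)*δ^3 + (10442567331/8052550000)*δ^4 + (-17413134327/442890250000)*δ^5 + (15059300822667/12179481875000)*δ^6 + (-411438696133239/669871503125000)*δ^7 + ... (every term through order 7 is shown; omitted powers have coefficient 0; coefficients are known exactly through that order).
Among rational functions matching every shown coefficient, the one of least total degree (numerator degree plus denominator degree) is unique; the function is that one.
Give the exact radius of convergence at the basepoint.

The radius of convergence is -1/3 + (2/3)*sqrt(3).

No rational of total degree below 5 reproduces all 8 coefficients; solving the [2/3] Pade equations on them gives f(δ) = (9*δ**2/8 + 35*δ/27 + 23/16)/((δ - 5/3)*(δ**2 - 2*δ/3 - 11/9)), whose expansion matches every shown term.
Denominator factor (δ**2 - 2*δ/3 - 11/9): discriminant 16/3, real irrational roots 1/3 + (2/3)*sqrt(3) and 1/3 - (2/3)*sqrt(3); poles of order 1, moduli 1/3 + (2/3)*sqrt(3) and -1/3 + (2/3)*sqrt(3).
Denominator factor (δ - 5/3): pole of order 1 at 5/3, modulus 5/3.
The radius of convergence is the smallest modulus among the singular points: -1/3 + (2/3)*sqrt(3).


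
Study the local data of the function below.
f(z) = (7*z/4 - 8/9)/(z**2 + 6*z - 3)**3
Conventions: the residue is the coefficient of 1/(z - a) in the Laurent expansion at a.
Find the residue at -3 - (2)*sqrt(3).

The factor z**2 + 6*z - 3 splits as (z - a)(z - a') with a = -3 - (2)*sqrt(3), a' = -3 + (2)*sqrt(3). At the order-3 pole a set g(z) = (z - a)^3*f(z) = [7*z/4 - 8/9] / (z - a')^3.
Order-3 pole: residue = g''(a)/2; g''(-3 - (2)*sqrt(3)) = (221/82944)*sqrt(3), so the residue is (221/165888)*sqrt(3).

The residue is (221/165888)*sqrt(3).


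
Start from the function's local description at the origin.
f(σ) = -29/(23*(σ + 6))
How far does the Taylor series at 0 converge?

Denominator factor (σ + 6): pole of order 1 at -6, modulus 6.
The radius of convergence is the smallest modulus among the singular points: 6.

The radius of convergence is 6.


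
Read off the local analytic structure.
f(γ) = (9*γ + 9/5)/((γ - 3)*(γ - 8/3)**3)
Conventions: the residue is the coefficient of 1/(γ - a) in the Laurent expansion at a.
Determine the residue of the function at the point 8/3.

The residue is -3888/5.

At the order-3 pole 8/3 set g(γ) = (γ - (8/3))^3*f(γ) = (9*γ + 9/5)/(γ - 3).
Order-3 pole: residue = g''(a)/2; g''(8/3) = -7776/5, so the residue is -3888/5.


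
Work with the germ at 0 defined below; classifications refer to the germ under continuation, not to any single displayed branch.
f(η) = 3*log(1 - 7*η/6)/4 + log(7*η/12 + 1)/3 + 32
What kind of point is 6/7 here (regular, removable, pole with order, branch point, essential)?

The point is a logarithmic branch point.

The term (3/4)*log(1 - η/(6/7)) has argument 1 - 6/7/(6/7) = 0 at 6/7: a logarithmic (infinitely-sheeted) branch point; the remaining terms are analytic or single-valued there.


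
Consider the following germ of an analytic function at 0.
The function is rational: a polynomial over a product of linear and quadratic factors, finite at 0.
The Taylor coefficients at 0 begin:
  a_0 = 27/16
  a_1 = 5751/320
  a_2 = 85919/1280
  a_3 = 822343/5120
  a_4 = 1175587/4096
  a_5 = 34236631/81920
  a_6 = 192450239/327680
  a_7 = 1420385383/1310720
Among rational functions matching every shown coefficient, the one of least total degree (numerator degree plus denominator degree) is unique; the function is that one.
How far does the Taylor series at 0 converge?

No rational of total degree below 5 reproduces all 8 coefficients; solving the [2/3] Pade equations on them gives f(χ) = (-17*χ**2/30 - 9*χ/5 - 9/32)/((χ - 1/2)*(χ**2 - 3*χ/4 + 1/3)), whose expansion matches every shown term.
Denominator factor (χ**2 - 3*χ/4 + 1/3): discriminant -37/48, complex-conjugate roots (3/8) + ((1/24)*sqrt(111))*i and (3/8) - ((1/24)*sqrt(111))*i; poles of order 1, moduli (1/3)*sqrt(3) and (1/3)*sqrt(3).
Denominator factor (χ - 1/2): pole of order 1 at 1/2, modulus 1/2.
The radius of convergence is the smallest modulus among the singular points: 1/2.

The radius of convergence is 1/2.


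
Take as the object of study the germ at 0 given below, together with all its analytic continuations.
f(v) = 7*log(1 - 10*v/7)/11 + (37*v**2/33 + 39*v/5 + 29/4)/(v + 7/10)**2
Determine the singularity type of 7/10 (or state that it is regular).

The point is a logarithmic branch point.

The term (7/11)*log(1 - v/(7/10)) has argument 1 - 7/10/(7/10) = 0 at 7/10: a logarithmic (infinitely-sheeted) branch point; the remaining terms are analytic or single-valued there.


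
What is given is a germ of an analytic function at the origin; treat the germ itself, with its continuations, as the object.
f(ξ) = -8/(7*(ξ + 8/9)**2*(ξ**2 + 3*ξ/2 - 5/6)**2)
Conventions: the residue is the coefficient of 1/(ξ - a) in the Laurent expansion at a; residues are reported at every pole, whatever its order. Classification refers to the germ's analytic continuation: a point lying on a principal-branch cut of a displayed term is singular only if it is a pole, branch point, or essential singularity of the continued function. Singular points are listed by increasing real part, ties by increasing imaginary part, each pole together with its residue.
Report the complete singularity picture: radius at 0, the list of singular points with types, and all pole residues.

Radius of convergence at 0: -3/4 + (1/12)*sqrt(201).
At -3/4 - (1/12)*sqrt(201): a pole of order 2; residue -9447840/77626969 - (9805699296/348467463841)*sqrt(201).
At -8/9: a pole of order 2; residue 18895680/77626969.
At -3/4 + (1/12)*sqrt(201): a pole of order 2; residue -9447840/77626969 + (9805699296/348467463841)*sqrt(201).


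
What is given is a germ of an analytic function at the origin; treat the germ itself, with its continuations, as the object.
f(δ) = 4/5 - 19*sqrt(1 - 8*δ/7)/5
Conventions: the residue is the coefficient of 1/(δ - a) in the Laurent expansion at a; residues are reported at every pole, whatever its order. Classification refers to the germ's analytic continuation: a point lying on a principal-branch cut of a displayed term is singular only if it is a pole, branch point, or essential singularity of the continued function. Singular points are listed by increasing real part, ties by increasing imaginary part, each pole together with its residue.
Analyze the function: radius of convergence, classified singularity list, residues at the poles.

Radius of convergence at 0: 7/8.
At 7/8: an algebraic (square-root) branch point.

Branch term (-19/5)*sqrt(1 - δ/(7/8)): its argument vanishes at δ = 7/8, a square-root branch point, modulus 7/8.
The radius of convergence is the smallest modulus among the singular points: 7/8.


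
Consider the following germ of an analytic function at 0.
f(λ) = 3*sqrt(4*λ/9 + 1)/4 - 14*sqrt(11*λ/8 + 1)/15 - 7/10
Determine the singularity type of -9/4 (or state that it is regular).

The term (3/4)*sqrt(1 - λ/(-9/4)) has argument 1 - -9/4/(-9/4) = 0 at -9/4: a square-root (algebraic, two-sheeted) branch point; the remaining terms are analytic or single-valued there.

The point is an algebraic (square-root) branch point.


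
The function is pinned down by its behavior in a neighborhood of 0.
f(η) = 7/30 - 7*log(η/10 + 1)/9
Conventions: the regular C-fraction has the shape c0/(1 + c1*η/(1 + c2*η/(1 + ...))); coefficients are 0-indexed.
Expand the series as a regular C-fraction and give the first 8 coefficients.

Taylor coefficients (expand at 0): a_0 = 7/30, a_1 = -7/90, a_2 = 7/1800, a_3 = -7/27000, a_4 = 7/360000, a_5 = -7/4500000, a_6 = 7/54000000, a_7 = -1/90000000.
c0 = a_0 = 7/30. Peel one level at a time: if S = 1 + c*η/S' with S'(0) = 1, then c is the η-coefficient of S and S' = c*η/(S - 1).
S_1 = c0/f = 1 + (1/3)*η + (17/180)*η^2 + ...; c1 = 1/3.
S_2 = c1*η/(S_1 - 1) = 1 + (-17/60)*η + (-1/1200)*η^2 + ...; c2 = -17/60.
S_3 = c2*η/(S_2 - 1) = 1 + (-1/340)*η + (9/57800)*η^2 + ...; c3 = -1/340.
S_4 = c3*η/(S_3 - 1) = 1 + (9/170)*η + (-1/1500)*η^2 + ...; c4 = 9/170.
S_5 = c4*η/(S_4 - 1) = 1 + (17/1350)*η + (-1717/3645000)*η^2 + ...; c5 = 17/1350.
S_6 = c5*η/(S_5 - 1) = 1 + (101/2700)*η + (-9/14000)*η^2 + ...; c6 = 101/2700.
S_7 = c6*η/(S_6 - 1) = 1 + (243/14140)*η + ...; c7 = 243/14140.

The regular C-fraction coefficients are [7/30, 1/3, -17/60, -1/340, 9/170, 17/1350, 101/2700, 243/14140].


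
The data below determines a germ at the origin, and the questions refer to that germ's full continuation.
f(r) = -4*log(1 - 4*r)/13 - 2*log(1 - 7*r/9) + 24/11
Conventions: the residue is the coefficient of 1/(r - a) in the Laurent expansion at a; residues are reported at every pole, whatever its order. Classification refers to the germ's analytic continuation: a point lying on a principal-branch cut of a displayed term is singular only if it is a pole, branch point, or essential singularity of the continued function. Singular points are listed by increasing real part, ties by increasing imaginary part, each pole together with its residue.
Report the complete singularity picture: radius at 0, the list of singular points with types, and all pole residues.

Radius of convergence at 0: 1/4.
At 1/4: a logarithmic branch point.
At 9/7: a logarithmic branch point.

Branch term (-2)*log(1 - r/(9/7)): its argument vanishes at r = 9/7, a logarithmic branch point, modulus 9/7.
Branch term (-4/13)*log(1 - r/(1/4)): its argument vanishes at r = 1/4, a logarithmic branch point, modulus 1/4.
The radius of convergence is the smallest modulus among the singular points: 1/4.
List the singular points by increasing real part (a conjugate pair: the negative imaginary part first).
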